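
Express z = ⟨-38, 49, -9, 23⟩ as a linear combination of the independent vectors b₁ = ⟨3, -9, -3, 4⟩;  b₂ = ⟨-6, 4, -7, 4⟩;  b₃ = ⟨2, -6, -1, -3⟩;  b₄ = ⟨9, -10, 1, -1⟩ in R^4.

z = b₁ + b₂ - 4b₃ - 3b₄

Since b₁, b₂, b₃, b₄ are independent, the coefficients expressing z are uniquely determined by a linear system.
The system has the unique solution (α₁, …, α₄) = (1, 1, -4, -3).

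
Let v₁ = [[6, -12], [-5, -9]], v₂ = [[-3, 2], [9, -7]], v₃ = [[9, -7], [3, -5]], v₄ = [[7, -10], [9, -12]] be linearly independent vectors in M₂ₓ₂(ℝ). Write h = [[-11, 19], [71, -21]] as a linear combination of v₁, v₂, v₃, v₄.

Work in coordinates with respect to the standard basis {E₁₁, E₁₂, E₂₁, E₂₂}.
Since v₁, v₂, v₃, v₄ are independent, the coefficients expressing h are uniquely determined by a linear system.
The system has the unique solution (α₁, …, α₄) = (-4, 2, -1, 4).

h = -4v₁ + 2v₂ - v₃ + 4v₄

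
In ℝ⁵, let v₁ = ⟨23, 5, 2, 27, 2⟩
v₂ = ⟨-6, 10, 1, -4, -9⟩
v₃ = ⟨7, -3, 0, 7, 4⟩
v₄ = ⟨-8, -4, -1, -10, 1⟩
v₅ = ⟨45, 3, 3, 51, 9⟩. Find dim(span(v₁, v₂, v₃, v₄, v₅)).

Row-reduce the 5×5 matrix with these as rows.
There are 2 pivot columns, so rank = 2.

2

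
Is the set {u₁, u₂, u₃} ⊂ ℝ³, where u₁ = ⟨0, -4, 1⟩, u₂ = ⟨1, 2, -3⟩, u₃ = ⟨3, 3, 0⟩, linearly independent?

linearly independent

Place the vectors as rows of a 3×3 matrix and reduce to echelon form.
The reduction yields 3 nonzero rows, so the rank is 3.
Since rank = 3 (the number of vectors), the set is linearly independent.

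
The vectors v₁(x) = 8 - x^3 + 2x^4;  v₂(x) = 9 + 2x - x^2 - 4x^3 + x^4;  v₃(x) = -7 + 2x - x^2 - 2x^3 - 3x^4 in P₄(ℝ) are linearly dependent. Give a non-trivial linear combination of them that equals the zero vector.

2v₁ - v₂ + v₃ = 0

Take coordinates with respect to {1, x, …, x^4}.
Write the vectors as columns of a matrix and find a nonzero vector in its null space.
A generator of the null space is (2, -1, 1).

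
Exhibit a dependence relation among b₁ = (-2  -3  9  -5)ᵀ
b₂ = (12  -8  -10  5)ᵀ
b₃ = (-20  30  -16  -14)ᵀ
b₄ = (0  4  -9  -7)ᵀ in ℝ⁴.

2b₁ + 2b₂ + b₃ - 2b₄ = 0

Solve the homogeneous system with b₁, b₂, b₃, b₄ as columns by row-reducing the coefficient matrix.
The free variable yields coefficients (2, 2, 1, -2) (any nonzero multiple also works).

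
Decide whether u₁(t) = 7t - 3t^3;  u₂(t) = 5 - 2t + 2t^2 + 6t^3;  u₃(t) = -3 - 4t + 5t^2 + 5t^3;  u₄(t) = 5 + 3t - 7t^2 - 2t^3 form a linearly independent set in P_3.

Take coordinates with respect to the standard basis {1, t, …, t^3}.
The matrix [u₁|u₂|u₃|u₄] has determinant -736.
A nonzero determinant means the columns are linearly independent.

linearly independent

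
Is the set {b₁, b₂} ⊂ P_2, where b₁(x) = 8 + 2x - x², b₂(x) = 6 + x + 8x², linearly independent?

Take coordinates with respect to the standard basis {1, x, x²}.
Row-reduce the matrix whose columns are b₁, b₂.
The reduction yields 2 nonzero rows, so the rank is 2.
Since rank = 2 (the number of vectors), the set is linearly independent.

linearly independent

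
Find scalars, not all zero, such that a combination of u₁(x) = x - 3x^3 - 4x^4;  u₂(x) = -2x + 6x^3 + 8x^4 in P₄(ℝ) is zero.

2u₁ + u₂ = 0

Pass to coordinate vectors relative to the basis {1, x, …, x^4}.
Write the vectors as columns of a matrix and find a nonzero vector in its null space.
One solution (up to scaling) is (2, 1).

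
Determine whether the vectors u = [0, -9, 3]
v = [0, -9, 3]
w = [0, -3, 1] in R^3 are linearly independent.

One vector is a scalar multiple of another, so the set is dependent.

linearly dependent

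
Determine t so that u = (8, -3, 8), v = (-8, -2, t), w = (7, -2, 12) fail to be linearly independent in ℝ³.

t = -48

The set is linearly dependent precisely when det[u; v; w] = 0.
The determinant works out to -5*t - 240.
Solving -5*t - 240 = 0 yields t = -48.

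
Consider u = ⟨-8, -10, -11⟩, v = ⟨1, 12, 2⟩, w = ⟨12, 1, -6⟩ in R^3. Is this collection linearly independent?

The matrix [u|v|w] has determinant 1865.
A nonzero determinant means the columns are linearly independent.

linearly independent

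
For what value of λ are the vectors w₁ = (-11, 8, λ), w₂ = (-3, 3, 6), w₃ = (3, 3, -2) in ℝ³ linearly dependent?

λ = 20

Place the vectors as rows of a 3×3 matrix; dependence ⇔ determinant zero.
Expanding, det = 360 - 18*λ.
Setting this to zero gives λ = 20.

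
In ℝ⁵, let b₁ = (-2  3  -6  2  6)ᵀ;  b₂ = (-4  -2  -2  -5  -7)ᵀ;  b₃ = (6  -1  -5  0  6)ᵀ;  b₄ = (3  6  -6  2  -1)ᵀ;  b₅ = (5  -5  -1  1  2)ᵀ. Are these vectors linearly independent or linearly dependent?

linearly independent

The matrix [b₁|b₂|b₃|b₄|b₅] has determinant -14512.
A nonzero determinant means the columns are linearly independent.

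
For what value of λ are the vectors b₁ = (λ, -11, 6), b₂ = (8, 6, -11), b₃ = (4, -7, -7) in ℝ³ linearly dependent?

Dependence holds iff the 3×3 matrix [b₁ b₂ b₃] is singular.
The determinant works out to -119*λ - 612.
Setting this to zero gives λ = -36/7.

λ = -36/7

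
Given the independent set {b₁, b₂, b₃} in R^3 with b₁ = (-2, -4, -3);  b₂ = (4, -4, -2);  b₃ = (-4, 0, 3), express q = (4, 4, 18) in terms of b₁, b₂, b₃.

q = -4b₁ + 3b₂ + 4b₃

Set up the augmented matrix [b₁ | b₂ | b₃ | q] and row-reduce.
The system has the unique solution (c₁, c₂, c₃) = (-4, 3, 4).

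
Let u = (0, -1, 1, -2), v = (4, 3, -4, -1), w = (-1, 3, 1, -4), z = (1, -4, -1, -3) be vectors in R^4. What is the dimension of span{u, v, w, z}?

Put the 4×4 matrix [u|v|w|z] into echelon form.
Reduction leaves 4 leading entries, giving rank 4.

dim = 4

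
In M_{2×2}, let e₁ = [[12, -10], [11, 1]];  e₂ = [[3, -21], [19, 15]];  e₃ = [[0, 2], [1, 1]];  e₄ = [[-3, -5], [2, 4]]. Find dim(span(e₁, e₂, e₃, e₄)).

Use coordinates relative to {E₁₁, E₁₂, E₂₁, E₂₂}.
Form the matrix with e₁, e₂, e₃, e₄ as columns and reduce.
Exactly 3 pivots survive; hence the rank is 3.

3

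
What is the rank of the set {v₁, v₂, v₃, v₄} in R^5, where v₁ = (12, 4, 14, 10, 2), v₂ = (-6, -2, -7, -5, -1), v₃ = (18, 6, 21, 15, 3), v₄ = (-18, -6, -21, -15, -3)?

Row-reduce the 4×5 matrix with these as rows.
There is 1 pivot column, so rank = 1.

1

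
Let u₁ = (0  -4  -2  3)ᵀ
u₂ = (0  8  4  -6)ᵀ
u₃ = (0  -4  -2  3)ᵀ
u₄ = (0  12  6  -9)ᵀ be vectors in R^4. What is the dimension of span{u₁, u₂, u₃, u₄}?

1

Put the 4×4 matrix [u₁|u₂|u₃|u₄] into echelon form.
There is 1 pivot column, so rank = 1.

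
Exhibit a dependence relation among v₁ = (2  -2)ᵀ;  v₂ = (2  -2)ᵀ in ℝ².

Set up α₁v₁ + α₂v₂ = 0 and solve the homogeneous system.
The free variable yields coefficients (1, -1) (any nonzero multiple also works).

v₁ - v₂ = 0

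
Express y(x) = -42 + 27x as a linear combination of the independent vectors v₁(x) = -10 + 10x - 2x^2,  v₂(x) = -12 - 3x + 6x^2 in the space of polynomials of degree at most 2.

y = 3v₁ + v₂

Identify each element with its coordinate vector in ℝ³ via {1, x, x^2}.
Set up the augmented matrix [v₁ | v₂ | y] and row-reduce.
Row-reducing the augmented matrix gives the unique coefficients (c₁, c₂) = (3, 1).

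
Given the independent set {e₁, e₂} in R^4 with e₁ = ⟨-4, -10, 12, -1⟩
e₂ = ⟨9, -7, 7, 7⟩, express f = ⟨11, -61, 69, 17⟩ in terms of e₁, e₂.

Write f = c₁e₁ + c₂e₂ and equate components.
Back-substitution yields (c₁, c₂) = (4, 3).

f = 4e₁ + 3e₂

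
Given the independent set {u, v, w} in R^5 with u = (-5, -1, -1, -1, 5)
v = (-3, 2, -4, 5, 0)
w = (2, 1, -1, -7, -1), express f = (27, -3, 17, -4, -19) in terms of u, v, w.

Set up the augmented matrix [u | v | w | f] and row-reduce.
Back-substitution yields (α₁, α₂, α₃) = (-4, -3, -1).

f = -4u - 3v - w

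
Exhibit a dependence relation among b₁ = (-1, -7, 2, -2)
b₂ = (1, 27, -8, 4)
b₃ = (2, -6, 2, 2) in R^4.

Row-reduce the matrix with b₁, b₂, b₃ as columns; the null space gives the coefficients.
One solution (up to scaling) is (3, 1, 1).

3b₁ + b₂ + b₃ = 0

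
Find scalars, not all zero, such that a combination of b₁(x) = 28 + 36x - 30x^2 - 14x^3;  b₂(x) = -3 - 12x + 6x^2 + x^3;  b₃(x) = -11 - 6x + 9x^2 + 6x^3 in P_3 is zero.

Take coordinates with respect to {1, x, …, x^3}.
Row-reduce the matrix with b₁, b₂, b₃ as columns; the null space gives the coefficients.
One solution (up to scaling) is (1, 2, 2).

b₁ + 2b₂ + 2b₃ = 0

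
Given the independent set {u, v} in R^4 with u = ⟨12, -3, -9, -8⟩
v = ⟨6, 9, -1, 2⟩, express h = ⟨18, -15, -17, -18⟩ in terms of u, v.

h = 2u - v

Solve the system with u, v as columns and h as the right-hand side.
The system has the unique solution (α₁, α₂) = (2, -1).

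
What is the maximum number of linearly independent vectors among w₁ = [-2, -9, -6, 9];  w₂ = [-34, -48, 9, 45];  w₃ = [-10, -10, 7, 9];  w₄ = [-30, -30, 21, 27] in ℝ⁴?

2

Form the matrix with w₁, w₂, w₃, w₄ as columns and reduce.
Exactly 2 pivots survive; hence the rank is 2.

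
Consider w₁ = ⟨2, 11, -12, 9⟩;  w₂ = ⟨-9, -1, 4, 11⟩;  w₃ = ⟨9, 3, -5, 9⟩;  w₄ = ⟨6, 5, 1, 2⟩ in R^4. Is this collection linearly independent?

linearly independent

Place the vectors as rows of a 4×4 matrix and reduce to echelon form.
The reduction yields 4 nonzero rows, so the rank is 4.
Since rank = 4 (the number of vectors), the set is linearly independent.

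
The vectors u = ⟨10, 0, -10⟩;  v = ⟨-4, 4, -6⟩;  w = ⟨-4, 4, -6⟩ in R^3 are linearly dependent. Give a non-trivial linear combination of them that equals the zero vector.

Set up α₁u + … + α₃w = 0 and solve the homogeneous system.
One solution (up to scaling) is (0, 1, -1).

v - w = 0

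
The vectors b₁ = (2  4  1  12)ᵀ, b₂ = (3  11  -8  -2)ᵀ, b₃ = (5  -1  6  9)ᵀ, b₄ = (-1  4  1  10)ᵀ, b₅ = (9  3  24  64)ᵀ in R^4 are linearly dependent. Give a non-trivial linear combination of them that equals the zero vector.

2b₁ - b₂ + 2b₃ + 2b₄ - b₅ = 0

Row-reduce the matrix with b₁, b₂, b₃, b₄, b₅ as columns; the null space gives the coefficients.
A generator of the null space is (2, -1, 2, 2, -1).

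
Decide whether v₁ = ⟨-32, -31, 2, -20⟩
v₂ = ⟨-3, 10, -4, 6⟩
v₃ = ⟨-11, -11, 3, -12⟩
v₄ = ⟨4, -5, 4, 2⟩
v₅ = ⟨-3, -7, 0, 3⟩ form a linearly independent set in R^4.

There are 5 vectors in a 4-dimensional space, so they cannot be linearly independent.

linearly dependent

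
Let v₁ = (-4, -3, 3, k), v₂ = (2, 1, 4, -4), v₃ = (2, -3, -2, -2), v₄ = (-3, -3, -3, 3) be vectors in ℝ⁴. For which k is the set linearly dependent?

The set is linearly dependent precisely when det[v₁; v₂; v₃; v₄] = 0.
Expanding, det = 42*k + 18.
Solving 42*k + 18 = 0 yields k = -3/7.

k = -3/7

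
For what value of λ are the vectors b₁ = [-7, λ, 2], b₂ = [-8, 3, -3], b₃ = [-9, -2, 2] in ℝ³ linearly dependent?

λ = -2

The set is linearly dependent precisely when det[b₁; b₂; b₃] = 0.
Cofactor expansion gives det = 43*λ + 86.
Solving 43*λ + 86 = 0 yields λ = -2.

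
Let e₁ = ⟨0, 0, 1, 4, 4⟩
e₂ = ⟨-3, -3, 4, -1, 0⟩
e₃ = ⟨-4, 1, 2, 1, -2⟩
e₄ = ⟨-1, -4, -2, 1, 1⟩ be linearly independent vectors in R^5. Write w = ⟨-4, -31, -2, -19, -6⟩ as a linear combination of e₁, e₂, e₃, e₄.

Solve the system with e₁, e₂, e₃, e₄ as columns and w as the right-hand side.
Row-reducing the augmented matrix gives the unique coefficients (c₁, …, c₄) = (-4, 4, -3, 4).

w = -4e₁ + 4e₂ - 3e₃ + 4e₄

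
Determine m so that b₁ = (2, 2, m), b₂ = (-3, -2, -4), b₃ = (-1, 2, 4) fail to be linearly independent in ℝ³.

Dependence holds iff the 3×3 matrix [b₁ b₂ b₃] is singular.
Cofactor expansion gives det = 32 - 8*m.
This vanishes exactly when m = 4.

m = 4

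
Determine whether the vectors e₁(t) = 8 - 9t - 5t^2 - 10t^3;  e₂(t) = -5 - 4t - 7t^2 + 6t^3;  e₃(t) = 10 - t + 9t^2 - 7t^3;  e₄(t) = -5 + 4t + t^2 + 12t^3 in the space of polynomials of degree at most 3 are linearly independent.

linearly independent

Take coordinates with respect to the standard basis {1, t, …, t^3}.
Place the vectors as rows of a 4×4 matrix and reduce to echelon form.
The reduction yields 4 nonzero rows, so the rank is 4.
Since rank = 4 (the number of vectors), the set is linearly independent.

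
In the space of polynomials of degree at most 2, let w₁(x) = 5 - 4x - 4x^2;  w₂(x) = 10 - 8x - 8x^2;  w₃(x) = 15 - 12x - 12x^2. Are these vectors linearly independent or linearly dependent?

linearly dependent

Take coordinates with respect to the standard basis {1, x, x^2}.
Place the vectors as rows of a 3×3 matrix and reduce to echelon form.
The reduction yields 1 nonzero row, so the rank is 1.
Since rank 1 < 3, the set is linearly dependent.
Indeed 2w₁ - w₂ = 0.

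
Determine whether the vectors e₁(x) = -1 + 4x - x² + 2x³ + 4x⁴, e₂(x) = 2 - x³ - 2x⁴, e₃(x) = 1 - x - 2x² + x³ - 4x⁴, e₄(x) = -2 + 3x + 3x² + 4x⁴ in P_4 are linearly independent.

Take coordinates with respect to the standard basis {1, x, …, x⁴}.
Place the vectors as rows of a 4×5 matrix and reduce to echelon form.
The reduction yields 4 nonzero rows, so the rank is 4.
Since rank = 4 (the number of vectors), the set is linearly independent.

linearly independent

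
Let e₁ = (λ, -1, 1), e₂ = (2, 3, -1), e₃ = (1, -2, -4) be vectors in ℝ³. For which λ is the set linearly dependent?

λ = -1

The vectors are dependent exactly when the determinant of the matrix with rows e₁, e₂, e₃ vanishes.
The determinant works out to -14*λ - 14.
This vanishes exactly when λ = -1.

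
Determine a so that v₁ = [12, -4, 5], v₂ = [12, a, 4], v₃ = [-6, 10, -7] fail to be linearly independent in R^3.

a = -20/9

The vectors are dependent exactly when the determinant of the matrix with rows v₁, v₂, v₃ vanishes.
Expanding, det = -54*a - 120.
Solving -54*a - 120 = 0 yields a = -20/9.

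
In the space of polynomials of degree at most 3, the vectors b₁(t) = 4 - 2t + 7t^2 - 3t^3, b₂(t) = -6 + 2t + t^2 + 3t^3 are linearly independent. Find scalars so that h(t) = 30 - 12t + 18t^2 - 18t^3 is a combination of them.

Work in coordinates with respect to the standard basis {1, t, …, t^3}.
Write h = a₁b₁ + a₂b₂ and equate components.
Row-reducing the augmented matrix gives the unique coefficients (a₁, a₂) = (3, -3).

h = 3b₁ - 3b₂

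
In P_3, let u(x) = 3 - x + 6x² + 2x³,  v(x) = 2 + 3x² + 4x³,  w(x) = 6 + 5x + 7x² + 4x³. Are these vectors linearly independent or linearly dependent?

Take coordinates with respect to the standard basis {1, x, …, x³}.
Row-reduce the matrix whose columns are u, v, w.
The reduction yields 3 nonzero rows, so the rank is 3.
Since rank = 3 (the number of vectors), the set is linearly independent.

linearly independent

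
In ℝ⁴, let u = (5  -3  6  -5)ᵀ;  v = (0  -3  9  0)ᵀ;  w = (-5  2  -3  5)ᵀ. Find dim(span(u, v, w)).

dim = 2

Row-reduce the 3×4 matrix with these as rows.
There are 2 pivot columns, so rank = 2.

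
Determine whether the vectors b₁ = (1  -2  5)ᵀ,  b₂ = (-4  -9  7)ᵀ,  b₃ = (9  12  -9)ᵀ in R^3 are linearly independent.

The matrix [b₁|b₂|b₃] has determinant 108.
A nonzero determinant means the columns are linearly independent.

linearly independent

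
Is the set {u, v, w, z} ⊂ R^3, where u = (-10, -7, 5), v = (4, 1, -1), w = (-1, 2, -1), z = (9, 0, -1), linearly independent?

linearly dependent

There are 4 vectors in a 3-dimensional space, so they cannot be linearly independent.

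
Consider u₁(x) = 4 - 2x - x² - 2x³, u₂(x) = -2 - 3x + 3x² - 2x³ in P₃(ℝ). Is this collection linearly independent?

Write each element as a coordinate vector in ℝ⁴ using {1, x, …, x³}.
Row-reduce the matrix whose columns are u₁, u₂.
The reduction yields 2 nonzero rows, so the rank is 2.
Since rank = 2 (the number of vectors), the set is linearly independent.

linearly independent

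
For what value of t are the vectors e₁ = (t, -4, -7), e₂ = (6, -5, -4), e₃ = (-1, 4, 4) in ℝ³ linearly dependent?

The vectors are dependent exactly when the determinant of the matrix with rows e₁, e₂, e₃ vanishes.
Cofactor expansion gives det = -4*t - 53.
This vanishes exactly when t = -53/4.

t = -53/4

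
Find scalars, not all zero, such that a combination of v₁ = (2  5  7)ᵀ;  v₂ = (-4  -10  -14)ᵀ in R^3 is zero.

2v₁ + v₂ = 0

Solve the homogeneous system with v₁, v₂ as columns by row-reducing the coefficient matrix.
The free variable yields coefficients (2, 1) (any nonzero multiple also works).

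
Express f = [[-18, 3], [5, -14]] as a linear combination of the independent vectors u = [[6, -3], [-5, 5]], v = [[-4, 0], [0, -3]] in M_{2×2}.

Work in coordinates with respect to the standard basis {E₁₁, E₁₂, E₂₁, E₂₂}.
Set up the augmented matrix [u | v | f] and row-reduce.
Back-substitution yields (a₁, a₂) = (-1, 3).

f = -u + 3v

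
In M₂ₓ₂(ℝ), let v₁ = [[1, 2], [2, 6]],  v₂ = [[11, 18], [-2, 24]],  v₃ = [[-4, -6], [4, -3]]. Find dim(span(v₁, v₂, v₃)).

Pass to coordinate vectors with respect to the basis {E₁₁, E₁₂, E₂₁, E₂₂}.
Form the matrix with v₁, v₂, v₃ as columns and reduce.
Exactly 2 pivots survive; hence the rank is 2.

2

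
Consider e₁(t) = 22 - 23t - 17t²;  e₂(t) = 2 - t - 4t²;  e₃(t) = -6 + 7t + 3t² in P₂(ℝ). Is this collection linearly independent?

linearly dependent

Take coordinates with respect to the standard basis {1, t, t²}.
Row-reduce the matrix whose columns are e₁, e₂, e₃.
The reduction yields 2 nonzero rows, so the rank is 2.
Since rank 2 < 3, the set is linearly dependent.
Indeed e₁ - 2e₂ + 3e₃ = 0.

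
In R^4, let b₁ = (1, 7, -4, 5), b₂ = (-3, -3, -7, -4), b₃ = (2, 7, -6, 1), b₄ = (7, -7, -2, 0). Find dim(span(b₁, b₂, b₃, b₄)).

Row-reduce the 4×4 matrix with these as rows.
There are 4 pivot columns, so rank = 4.

dim = 4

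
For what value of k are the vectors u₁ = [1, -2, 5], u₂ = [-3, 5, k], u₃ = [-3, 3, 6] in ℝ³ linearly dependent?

k = -8

Dependence holds iff the 3×3 matrix [u₁ u₂ u₃] is singular.
Expanding, det = 3*k + 24.
This vanishes exactly when k = -8.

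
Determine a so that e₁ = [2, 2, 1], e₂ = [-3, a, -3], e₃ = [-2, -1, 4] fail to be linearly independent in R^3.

a = -33/10

The vectors are dependent exactly when the determinant of the matrix with rows e₁, e₂, e₃ vanishes.
Expanding, det = 10*a + 33.
This vanishes exactly when a = -33/10.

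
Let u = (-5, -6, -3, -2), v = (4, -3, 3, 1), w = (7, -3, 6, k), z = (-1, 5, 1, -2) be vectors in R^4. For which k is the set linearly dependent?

k = 1

The vectors are dependent exactly when the determinant of the matrix with rows u, v, w, z vanishes.
The determinant works out to 81 - 81*k.
Setting this to zero gives k = 1.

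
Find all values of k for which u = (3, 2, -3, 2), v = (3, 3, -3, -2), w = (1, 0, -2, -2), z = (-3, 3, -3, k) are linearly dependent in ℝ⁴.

k = -54

The set is linearly dependent precisely when det[u; v; w; z] = 0.
The determinant works out to -3*k - 162.
Solving -3*k - 162 = 0 yields k = -54.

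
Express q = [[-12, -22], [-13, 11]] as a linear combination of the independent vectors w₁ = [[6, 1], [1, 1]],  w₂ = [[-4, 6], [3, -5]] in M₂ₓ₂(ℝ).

Take coordinate vectors relative to {E₁₁, E₁₂, E₂₁, E₂₂}.
Set up the augmented matrix [w₁ | w₂ | q] and row-reduce.
Row-reducing the augmented matrix gives the unique coefficients (α₁, α₂) = (-4, -3).

q = -4w₁ - 3w₂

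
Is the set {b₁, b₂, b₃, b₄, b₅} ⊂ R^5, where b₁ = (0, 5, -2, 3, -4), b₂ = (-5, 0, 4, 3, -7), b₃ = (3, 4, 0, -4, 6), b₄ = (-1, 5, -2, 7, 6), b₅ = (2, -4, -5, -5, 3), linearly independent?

linearly independent

Form the 5×5 matrix with these as columns; its determinant is 9672.
A nonzero determinant means the columns are linearly independent.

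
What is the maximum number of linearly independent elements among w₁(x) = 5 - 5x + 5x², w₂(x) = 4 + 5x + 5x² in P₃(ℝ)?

Use coordinates relative to {1, x, …, x³}.
Form the matrix with w₁, w₂ as columns and reduce.
Exactly 2 pivots survive; hence the rank is 2.

2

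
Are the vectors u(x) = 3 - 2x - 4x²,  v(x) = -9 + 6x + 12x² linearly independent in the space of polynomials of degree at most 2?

linearly dependent

Take coordinates with respect to the standard basis {1, x, x²}.
Place the vectors as rows of a 2×3 matrix and reduce to echelon form.
The reduction yields 1 nonzero row, so the rank is 1.
Since rank 1 < 2, the set is linearly dependent.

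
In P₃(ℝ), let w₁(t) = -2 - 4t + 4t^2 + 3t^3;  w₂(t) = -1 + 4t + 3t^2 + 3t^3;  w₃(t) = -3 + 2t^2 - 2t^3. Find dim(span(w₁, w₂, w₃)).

3

Represent each element by its coordinate vector in ℝ⁴.
Row-reduce the 3×4 matrix with these as rows.
There are 3 pivot columns, so rank = 3.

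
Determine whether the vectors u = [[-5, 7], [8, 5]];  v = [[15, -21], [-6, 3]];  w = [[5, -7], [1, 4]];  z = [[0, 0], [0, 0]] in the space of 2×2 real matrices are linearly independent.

Write each element as a coordinate vector in ℝ⁴ using {E₁₁, E₁₂, E₂₁, E₂₂}.
One of the vectors is the zero vector, so the set is linearly dependent.

linearly dependent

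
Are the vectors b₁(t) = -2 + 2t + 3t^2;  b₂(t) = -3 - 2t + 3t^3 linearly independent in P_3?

Write each element as a coordinate vector in ℝ⁴ using {1, t, …, t^3}.
Row-reduce the matrix whose columns are b₁, b₂.
The reduction yields 2 nonzero rows, so the rank is 2.
Since rank = 2 (the number of vectors), the set is linearly independent.

linearly independent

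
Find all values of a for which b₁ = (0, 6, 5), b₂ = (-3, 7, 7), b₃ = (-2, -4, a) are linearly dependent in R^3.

Place the vectors as rows of a 3×3 matrix; dependence ⇔ determinant zero.
Expanding, det = 18*a + 46.
This vanishes exactly when a = -23/9.

a = -23/9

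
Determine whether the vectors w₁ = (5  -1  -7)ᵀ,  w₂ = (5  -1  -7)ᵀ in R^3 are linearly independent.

Two of the vectors are equal, giving an immediate dependence.

linearly dependent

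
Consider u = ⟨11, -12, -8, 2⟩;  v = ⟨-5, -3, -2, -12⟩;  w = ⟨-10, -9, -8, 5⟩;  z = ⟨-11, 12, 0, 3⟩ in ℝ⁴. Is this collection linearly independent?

linearly independent

Place the vectors as rows of a 4×4 matrix and reduce to echelon form.
The reduction yields 4 nonzero rows, so the rank is 4.
Since rank = 4 (the number of vectors), the set is linearly independent.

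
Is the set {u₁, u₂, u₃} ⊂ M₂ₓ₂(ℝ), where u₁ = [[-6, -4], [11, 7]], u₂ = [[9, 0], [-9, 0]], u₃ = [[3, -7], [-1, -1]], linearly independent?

linearly independent

Write each element as a coordinate vector in ℝ⁴ using {E₁₁, E₁₂, E₂₁, E₂₂}.
Row-reduce the matrix whose columns are u₁, u₂, u₃.
The reduction yields 3 nonzero rows, so the rank is 3.
Since rank = 3 (the number of vectors), the set is linearly independent.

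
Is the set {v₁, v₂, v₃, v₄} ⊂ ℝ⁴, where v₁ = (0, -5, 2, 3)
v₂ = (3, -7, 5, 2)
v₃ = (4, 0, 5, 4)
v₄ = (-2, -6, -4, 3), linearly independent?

Form the 4×4 matrix with these as columns; its determinant is 449.
A nonzero determinant means the columns are linearly independent.

linearly independent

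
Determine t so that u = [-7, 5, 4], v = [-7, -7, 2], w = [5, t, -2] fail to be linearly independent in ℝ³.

The vectors are dependent exactly when the determinant of the matrix with rows u, v, w vanishes.
Expanding, det = 22 - 14*t.
Solving 22 - 14*t = 0 yields t = 11/7.

t = 11/7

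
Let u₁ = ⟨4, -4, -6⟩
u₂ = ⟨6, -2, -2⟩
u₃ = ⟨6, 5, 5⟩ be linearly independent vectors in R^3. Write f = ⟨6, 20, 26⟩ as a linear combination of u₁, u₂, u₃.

f = -3u₁ + u₂ + 2u₃

Since u₁, u₂, u₃ are independent, the coefficients expressing f are uniquely determined by a linear system.
Row-reducing the augmented matrix gives the unique coefficients (α₁, α₂, α₃) = (-3, 1, 2).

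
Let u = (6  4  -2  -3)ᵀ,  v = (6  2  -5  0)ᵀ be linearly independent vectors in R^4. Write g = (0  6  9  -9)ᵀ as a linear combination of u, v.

g = 3u - 3v

Write g = c₁u + c₂v and equate components.
Back-substitution yields (c₁, c₂) = (3, -3).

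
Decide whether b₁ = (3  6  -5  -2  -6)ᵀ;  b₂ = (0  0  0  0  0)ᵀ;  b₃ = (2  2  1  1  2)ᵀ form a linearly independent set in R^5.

One of the vectors is the zero vector, so the set is linearly dependent.

linearly dependent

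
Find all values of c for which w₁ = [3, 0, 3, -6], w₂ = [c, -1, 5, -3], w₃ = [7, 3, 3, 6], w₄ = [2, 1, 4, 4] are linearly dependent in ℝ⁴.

c = -11/12

The set is linearly dependent precisely when det[w₁; w₂; w₃; w₄] = 0.
Expanding, det = 72*c + 66.
Setting this to zero gives c = -11/12.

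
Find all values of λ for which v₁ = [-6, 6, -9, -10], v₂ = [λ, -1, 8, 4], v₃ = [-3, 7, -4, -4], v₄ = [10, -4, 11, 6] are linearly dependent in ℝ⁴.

λ = 59/8

Place the vectors as rows of a 4×4 matrix; dependence ⇔ determinant zero.
Expanding, det = 256*λ - 1888.
Solving 256*λ - 1888 = 0 yields λ = 59/8.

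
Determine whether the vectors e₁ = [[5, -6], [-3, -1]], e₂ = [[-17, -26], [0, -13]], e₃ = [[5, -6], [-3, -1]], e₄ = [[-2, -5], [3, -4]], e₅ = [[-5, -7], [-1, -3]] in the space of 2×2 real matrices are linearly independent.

Take coordinates with respect to the standard basis {E₁₁, E₁₂, E₂₁, E₂₂}.
There are 5 vectors in a 4-dimensional space, so they cannot be linearly independent.

linearly dependent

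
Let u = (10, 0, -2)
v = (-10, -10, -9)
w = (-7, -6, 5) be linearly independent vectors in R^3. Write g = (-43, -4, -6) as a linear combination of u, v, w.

Write g = c₁u + … + c₃w and equate components.
Row-reducing the augmented matrix gives the unique coefficients (c₁, c₂, c₃) = (-4, 1, -1).

g = -4u + v - w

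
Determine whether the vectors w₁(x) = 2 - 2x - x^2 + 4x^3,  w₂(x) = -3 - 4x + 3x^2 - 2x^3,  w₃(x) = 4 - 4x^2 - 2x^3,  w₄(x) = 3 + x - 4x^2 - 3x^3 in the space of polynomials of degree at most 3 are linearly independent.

Write each element as a coordinate vector in ℝ⁴ using {1, x, …, x^3}.
The matrix [w₁|w₂|w₃|w₄] has determinant 70.
A nonzero determinant means the columns are linearly independent.

linearly independent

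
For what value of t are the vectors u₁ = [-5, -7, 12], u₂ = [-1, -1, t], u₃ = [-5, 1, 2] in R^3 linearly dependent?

t = 19/10

Dependence holds iff the 3×3 matrix [u₁ u₂ u₃] is singular.
Cofactor expansion gives det = 40*t - 76.
This vanishes exactly when t = 19/10.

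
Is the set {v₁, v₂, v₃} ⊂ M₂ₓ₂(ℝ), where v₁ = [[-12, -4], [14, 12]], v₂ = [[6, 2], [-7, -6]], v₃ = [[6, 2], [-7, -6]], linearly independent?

Take coordinates with respect to the standard basis {E₁₁, E₁₂, E₂₁, E₂₂}.
Two of the vectors are equal, giving an immediate dependence.

linearly dependent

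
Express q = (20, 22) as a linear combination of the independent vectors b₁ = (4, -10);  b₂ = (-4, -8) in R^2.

Since b₁, b₂ are independent, the coefficients expressing q are uniquely determined by a linear system.
Row-reducing the augmented matrix gives the unique coefficients (α₁, α₂) = (1, -4).

q = b₁ - 4b₂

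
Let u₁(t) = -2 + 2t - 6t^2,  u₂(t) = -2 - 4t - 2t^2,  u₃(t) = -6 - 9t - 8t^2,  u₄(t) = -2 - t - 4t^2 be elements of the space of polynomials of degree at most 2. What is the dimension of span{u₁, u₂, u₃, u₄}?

2

Pass to coordinate vectors with respect to the basis {1, t, t^2}.
Row-reduce the 4×3 matrix with these as rows.
Reduction leaves 2 leading entries, giving rank 2.
(With 4 elements in a 3-dimensional space the rank is at most 3.)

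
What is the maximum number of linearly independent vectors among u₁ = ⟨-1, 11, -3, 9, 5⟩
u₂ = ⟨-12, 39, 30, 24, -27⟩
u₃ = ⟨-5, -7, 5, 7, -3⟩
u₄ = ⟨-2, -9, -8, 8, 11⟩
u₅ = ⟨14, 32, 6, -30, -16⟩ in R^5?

3

Apply Gaussian elimination to the matrix whose rows are u₁, u₂, u₃, u₄, u₅.
The echelon form has 3 nonzero rows, so the rank is 3.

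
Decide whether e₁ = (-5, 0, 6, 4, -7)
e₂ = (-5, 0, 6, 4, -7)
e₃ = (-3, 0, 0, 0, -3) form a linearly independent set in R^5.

Two of the vectors are equal, giving an immediate dependence.

linearly dependent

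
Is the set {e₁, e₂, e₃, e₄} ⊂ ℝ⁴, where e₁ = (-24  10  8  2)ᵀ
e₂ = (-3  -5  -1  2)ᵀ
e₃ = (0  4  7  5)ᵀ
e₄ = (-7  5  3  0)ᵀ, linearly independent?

linearly dependent

Form the 4×4 matrix with these as columns; its determinant is 0.
A zero determinant means the columns are linearly dependent.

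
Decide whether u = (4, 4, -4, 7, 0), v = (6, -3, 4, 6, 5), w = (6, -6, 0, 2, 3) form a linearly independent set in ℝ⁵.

linearly independent

Row-reduce the matrix whose columns are u, v, w.
The reduction yields 3 nonzero rows, so the rank is 3.
Since rank = 3 (the number of vectors), the set is linearly independent.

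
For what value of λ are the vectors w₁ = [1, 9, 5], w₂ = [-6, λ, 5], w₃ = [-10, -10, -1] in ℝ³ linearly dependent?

Place the vectors as rows of a 3×3 matrix; dependence ⇔ determinant zero.
Cofactor expansion gives det = 49*λ - 154.
This vanishes exactly when λ = 22/7.

λ = 22/7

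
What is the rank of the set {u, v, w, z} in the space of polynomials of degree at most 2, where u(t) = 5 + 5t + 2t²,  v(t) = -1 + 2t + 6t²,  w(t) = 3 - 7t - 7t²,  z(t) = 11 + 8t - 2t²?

rank 3

Use coordinates relative to {1, t, t²}.
Put the 3×4 matrix [u|v|w|z] into echelon form.
Reduction leaves 3 leading entries, giving rank 3.
(With 4 elements in a 3-dimensional space the rank is at most 3.)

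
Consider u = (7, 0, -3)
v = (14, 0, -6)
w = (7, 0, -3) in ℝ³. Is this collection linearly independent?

linearly dependent

Row-reduce the matrix whose columns are u, v, w.
The reduction yields 1 nonzero row, so the rank is 1.
Since rank 1 < 3, the set is linearly dependent.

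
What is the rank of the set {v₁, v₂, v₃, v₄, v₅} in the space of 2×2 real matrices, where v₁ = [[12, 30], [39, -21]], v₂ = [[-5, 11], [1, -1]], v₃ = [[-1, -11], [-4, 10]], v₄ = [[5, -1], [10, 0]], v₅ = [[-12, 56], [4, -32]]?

Represent each element by its coordinate vector in ℝ⁴.
Put the 4×5 matrix [v₁|v₂|v₃|v₄|v₅] into echelon form.
The echelon form has 3 nonzero rows, so the rank is 3.
(With 5 elements in a 4-dimensional space the rank is at most 4.)

3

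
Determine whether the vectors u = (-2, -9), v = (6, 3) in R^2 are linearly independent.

Form the 2×2 matrix with these as columns; its determinant is 48.
A nonzero determinant means the columns are linearly independent.

linearly independent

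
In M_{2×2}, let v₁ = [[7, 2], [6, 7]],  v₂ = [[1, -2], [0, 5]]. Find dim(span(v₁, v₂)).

Pass to coordinate vectors with respect to the basis {E₁₁, E₁₂, E₂₁, E₂₂}.
Apply Gaussian elimination to the matrix whose rows are v₁, v₂.
The echelon form has 2 nonzero rows, so the rank is 2.

2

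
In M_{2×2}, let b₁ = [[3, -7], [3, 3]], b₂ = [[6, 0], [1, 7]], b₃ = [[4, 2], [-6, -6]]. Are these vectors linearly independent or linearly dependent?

linearly independent

Take coordinates with respect to the standard basis {E₁₁, E₁₂, E₂₁, E₂₂}.
Row-reduce the matrix whose columns are b₁, b₂, b₃.
The reduction yields 3 nonzero rows, so the rank is 3.
Since rank = 3 (the number of vectors), the set is linearly independent.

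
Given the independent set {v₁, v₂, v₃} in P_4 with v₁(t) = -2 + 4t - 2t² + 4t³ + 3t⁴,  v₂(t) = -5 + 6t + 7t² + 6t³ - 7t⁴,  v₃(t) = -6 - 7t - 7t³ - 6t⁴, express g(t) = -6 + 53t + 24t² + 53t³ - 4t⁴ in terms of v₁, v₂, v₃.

Identify each element with its coordinate vector in ℝ⁵ via {1, t, …, t⁴}.
Solve the system with v₁, v₂, v₃ as columns and g as the right-hand side.
Row-reducing the augmented matrix gives the unique coefficients (a₁, a₂, a₃) = (2, 4, -3).

g = 2v₁ + 4v₂ - 3v₃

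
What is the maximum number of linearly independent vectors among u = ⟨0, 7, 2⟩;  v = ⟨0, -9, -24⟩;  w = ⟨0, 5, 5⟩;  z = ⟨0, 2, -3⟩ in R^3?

2

Form the matrix with u, v, w, z as columns and reduce.
There are 2 pivot columns, so rank = 2.
(With 4 elements in a 3-dimensional space the rank is at most 3.)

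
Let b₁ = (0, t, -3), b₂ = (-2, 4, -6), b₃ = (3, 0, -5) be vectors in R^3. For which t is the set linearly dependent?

t = 9/7

Place the vectors as rows of a 3×3 matrix; dependence ⇔ determinant zero.
The determinant works out to 36 - 28*t.
Solving 36 - 28*t = 0 yields t = 9/7.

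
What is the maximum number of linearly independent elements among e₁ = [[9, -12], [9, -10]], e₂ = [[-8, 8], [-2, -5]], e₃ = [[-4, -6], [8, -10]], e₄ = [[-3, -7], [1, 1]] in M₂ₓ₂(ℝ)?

Represent each element by its coordinate vector in ℝ⁴.
Row-reduce the 4×4 matrix with these as rows.
The echelon form has 4 nonzero rows, so the rank is 4.

4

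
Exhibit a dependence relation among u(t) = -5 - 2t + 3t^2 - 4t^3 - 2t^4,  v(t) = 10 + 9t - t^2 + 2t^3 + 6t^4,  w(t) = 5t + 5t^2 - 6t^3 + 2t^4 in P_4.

Pass to coordinate vectors relative to the basis {1, t, …, t^4}.
Write the vectors as columns of a matrix and find a nonzero vector in its null space.
One solution (up to scaling) is (2, 1, -1).

2u + v - w = 0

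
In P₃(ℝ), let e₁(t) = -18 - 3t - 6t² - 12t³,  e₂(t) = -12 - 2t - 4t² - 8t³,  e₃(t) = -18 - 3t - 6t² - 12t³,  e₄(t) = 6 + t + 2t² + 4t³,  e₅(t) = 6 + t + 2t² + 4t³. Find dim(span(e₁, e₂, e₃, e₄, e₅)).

Pass to coordinate vectors with respect to the basis {1, t, …, t³}.
Apply Gaussian elimination to the matrix whose rows are e₁, e₂, e₃, e₄, e₅.
The echelon form has 1 nonzero row, so the rank is 1.
(With 5 elements in a 4-dimensional space the rank is at most 4.)

1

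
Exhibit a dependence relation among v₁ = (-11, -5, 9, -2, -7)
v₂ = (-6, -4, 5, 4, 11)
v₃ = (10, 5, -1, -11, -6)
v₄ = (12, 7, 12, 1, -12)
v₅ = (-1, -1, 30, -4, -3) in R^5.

v₁ + 2v₂ + v₃ + v₄ - v₅ = 0

Set up α₁v₁ + … + α₅v₅ = 0 and solve the homogeneous system.
A generator of the null space is (1, 2, 1, 1, -1).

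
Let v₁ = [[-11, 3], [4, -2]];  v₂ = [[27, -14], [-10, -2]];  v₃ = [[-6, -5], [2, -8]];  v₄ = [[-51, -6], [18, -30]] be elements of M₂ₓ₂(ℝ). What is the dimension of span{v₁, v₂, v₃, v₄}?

2

Represent each element by its coordinate vector in ℝ⁴.
Apply Gaussian elimination to the matrix whose rows are v₁, v₂, v₃, v₄.
The echelon form has 2 nonzero rows, so the rank is 2.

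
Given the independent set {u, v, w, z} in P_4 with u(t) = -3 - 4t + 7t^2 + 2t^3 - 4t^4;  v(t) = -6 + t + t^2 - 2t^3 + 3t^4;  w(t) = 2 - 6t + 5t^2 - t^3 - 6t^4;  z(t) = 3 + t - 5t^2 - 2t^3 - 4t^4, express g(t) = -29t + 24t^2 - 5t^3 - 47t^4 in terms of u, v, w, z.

g = 4u + v + 3w + 4z

Work in coordinates with respect to the standard basis {1, t, …, t^4}.
Write g = α₁u + … + α₄z and equate components.
Back-substitution yields (α₁, …, α₄) = (4, 1, 3, 4).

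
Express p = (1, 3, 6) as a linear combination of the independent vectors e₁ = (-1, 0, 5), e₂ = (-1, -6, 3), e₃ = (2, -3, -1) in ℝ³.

p = 2e₁ - e₂ + e₃

Set up the augmented matrix [e₁ | e₂ | e₃ | p] and row-reduce.
Back-substitution yields (α₁, α₂, α₃) = (2, -1, 1).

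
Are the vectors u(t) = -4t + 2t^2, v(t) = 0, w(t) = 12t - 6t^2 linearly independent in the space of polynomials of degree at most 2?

Write each element as a coordinate vector in ℝ³ using {1, t, t^2}.
One of the vectors is the zero vector, so the set is linearly dependent.

linearly dependent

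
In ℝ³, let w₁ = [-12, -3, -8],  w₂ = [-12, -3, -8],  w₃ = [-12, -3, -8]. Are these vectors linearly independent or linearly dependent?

linearly dependent

Two of the vectors are equal, giving an immediate dependence.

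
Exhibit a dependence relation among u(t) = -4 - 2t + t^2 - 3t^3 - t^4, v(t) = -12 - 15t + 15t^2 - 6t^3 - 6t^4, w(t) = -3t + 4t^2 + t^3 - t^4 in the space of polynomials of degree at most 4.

Pass to coordinate vectors relative to the basis {1, t, …, t^4}.
Solve the homogeneous system with u, v, w as columns by row-reducing the coefficient matrix.
A generator of the null space is (3, -1, 3).

3u - v + 3w = 0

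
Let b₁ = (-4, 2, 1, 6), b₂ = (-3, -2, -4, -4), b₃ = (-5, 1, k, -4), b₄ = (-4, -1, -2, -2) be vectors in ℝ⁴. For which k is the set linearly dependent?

k = 11

Place the vectors as rows of a 4×4 matrix; dependence ⇔ determinant zero.
The determinant works out to 110 - 10*k.
Solving 110 - 10*k = 0 yields k = 11.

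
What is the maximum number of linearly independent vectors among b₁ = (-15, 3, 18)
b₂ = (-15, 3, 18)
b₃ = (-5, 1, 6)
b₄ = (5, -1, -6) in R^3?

Row-reduce the 4×3 matrix with these as rows.
Reduction leaves 1 leading entry, giving rank 1.
(With 4 elements in a 3-dimensional space the rank is at most 3.)

1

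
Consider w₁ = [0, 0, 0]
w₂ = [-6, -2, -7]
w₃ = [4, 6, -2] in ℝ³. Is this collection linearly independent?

One of the vectors is the zero vector, so the set is linearly dependent.

linearly dependent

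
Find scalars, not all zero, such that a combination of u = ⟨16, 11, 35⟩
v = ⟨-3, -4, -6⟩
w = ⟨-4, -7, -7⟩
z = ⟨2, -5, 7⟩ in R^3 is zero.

u + 3w - 2z = 0

Set up α₁u + … + α₄z = 0 and solve the homogeneous system.
A generator of the null space is (1, 0, 3, -2).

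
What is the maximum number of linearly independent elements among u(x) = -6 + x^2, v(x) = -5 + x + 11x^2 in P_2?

Represent each element by its coordinate vector in ℝ³.
Put the 3×2 matrix [u|v] into echelon form.
Reduction leaves 2 leading entries, giving rank 2.

2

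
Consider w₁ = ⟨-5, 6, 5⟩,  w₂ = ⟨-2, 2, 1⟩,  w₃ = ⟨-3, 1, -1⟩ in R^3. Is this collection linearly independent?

Form the 3×3 matrix with these as columns; its determinant is 5.
A nonzero determinant means the columns are linearly independent.

linearly independent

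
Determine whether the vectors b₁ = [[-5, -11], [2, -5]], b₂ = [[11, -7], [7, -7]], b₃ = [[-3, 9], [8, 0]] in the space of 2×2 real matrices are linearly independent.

Take coordinates with respect to the standard basis {E₁₁, E₁₂, E₂₁, E₂₂}.
Row-reduce the matrix whose columns are b₁, b₂, b₃.
The reduction yields 3 nonzero rows, so the rank is 3.
Since rank = 3 (the number of vectors), the set is linearly independent.

linearly independent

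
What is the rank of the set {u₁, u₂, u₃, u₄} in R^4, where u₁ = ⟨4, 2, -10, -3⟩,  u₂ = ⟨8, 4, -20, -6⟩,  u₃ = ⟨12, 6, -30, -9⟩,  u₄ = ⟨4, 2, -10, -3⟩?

Put the 4×4 matrix [u₁|u₂|u₃|u₄] into echelon form.
The echelon form has 1 nonzero row, so the rank is 1.

rank 1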